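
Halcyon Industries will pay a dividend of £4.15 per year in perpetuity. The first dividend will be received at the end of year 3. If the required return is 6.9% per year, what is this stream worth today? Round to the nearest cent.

£52.63

Value at end of year 2: C / r = £4.15 / 0.069 = £60.1449
Discount to today: PV = £60.1449 / (1 + 0.069)^2 = £60.1449 / 1.142761 = £52.63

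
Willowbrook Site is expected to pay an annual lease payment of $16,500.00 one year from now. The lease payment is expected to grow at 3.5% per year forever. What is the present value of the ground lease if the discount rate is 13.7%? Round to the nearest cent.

$161764.71

Growing perpetuity: P = D₁ / (r − g) = $16,500.0000 / (0.137 − 0.035) = $161,764.71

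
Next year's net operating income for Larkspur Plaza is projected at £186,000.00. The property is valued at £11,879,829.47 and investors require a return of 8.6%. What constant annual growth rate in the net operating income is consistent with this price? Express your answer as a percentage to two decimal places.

7.03%

P = D₁/(r−g) ⇒ g = r − D₁/P = 0.086 − £186,000.00/£11,879,829.47 = 0.070343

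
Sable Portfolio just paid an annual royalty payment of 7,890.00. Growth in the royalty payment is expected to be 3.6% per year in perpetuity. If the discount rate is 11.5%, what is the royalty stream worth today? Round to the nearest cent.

103468.86

D₁ = D₀ × (1 + g) = 7,890.00 × 1.036 = 8,174.0400
Growing perpetuity: P = D₁ / (r − g) = 8,174.0400 / (0.115 − 0.036) = 103,468.86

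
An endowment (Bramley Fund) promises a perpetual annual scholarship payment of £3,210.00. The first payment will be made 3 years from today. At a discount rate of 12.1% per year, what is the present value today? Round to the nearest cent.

Value at end of year 2: C / r = £3,210.00 / 0.121 = £26,528.9256
Discount to today: PV = £26,528.9256 / (1 + 0.121)^2 = £26,528.9256 / 1.256641 = £21,110.98

£21110.98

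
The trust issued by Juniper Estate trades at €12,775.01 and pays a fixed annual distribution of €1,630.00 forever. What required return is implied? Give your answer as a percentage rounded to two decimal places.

P = C/r ⇒ r = C/P = €1,630.00/€12,775.01 = 0.127593

12.76%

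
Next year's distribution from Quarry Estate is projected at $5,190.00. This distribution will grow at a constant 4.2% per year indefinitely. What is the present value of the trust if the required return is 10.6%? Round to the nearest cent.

Growing perpetuity: P = D₁ / (r − g) = $5,190.0000 / (0.106 − 0.042) = $81,093.75

$81093.75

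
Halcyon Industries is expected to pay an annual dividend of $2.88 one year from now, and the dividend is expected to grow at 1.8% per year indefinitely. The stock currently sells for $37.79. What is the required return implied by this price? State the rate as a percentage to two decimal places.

P = D₁/(r − g) ⇒ r = D₁/P + g = $2.8800/$37.79 + 0.018 = 0.076211 + 0.018 = 0.094211

9.42%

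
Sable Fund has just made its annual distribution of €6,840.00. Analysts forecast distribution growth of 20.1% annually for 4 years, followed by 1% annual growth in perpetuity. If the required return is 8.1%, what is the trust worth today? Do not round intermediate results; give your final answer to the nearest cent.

D_1 = 8214.84000
D_2 = 9866.02284
D_3 = 11849.09343
D_4 = 14230.76121
Terminal value at year 4: TV = D_4×(1+g_2)/(r−g_2) = 14373.06882/0.071 = 202437.58905
P_0 = D_1/(1+r)^1 + D_2/(1+r)^2 + D_3/(1+r)^3 + D_4/(1+r)^4 + TV/(1+r)^4
    = 7599.29695 + 8442.88218 + 9380.11239 + 10421.38296 + 148247.84214 = 184091.51661

€184091.52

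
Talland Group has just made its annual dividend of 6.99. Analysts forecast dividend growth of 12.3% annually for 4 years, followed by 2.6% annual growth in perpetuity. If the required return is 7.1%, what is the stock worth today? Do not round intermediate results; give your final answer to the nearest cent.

D_1 = 7.84977
D_2 = 8.81529
D_3 = 9.89957
D_4 = 11.11722
Terminal value at year 4: TV = D_4×(1+g_2)/(r−g_2) = 11.40627/0.045 = 253.47262
P_0 = D_1/(1+r)^1 + D_2/(1+r)^2 + D_3/(1+r)^3 + D_4/(1+r)^4 + TV/(1+r)^4
    = 7.32938 + 7.68525 + 8.05839 + 8.44964 + 192.65184 = 224.17450

224.17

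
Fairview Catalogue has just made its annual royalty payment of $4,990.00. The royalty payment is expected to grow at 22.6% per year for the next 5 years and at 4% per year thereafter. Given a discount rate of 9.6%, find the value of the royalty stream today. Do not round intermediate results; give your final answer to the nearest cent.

D_1 = 6117.74000
D_2 = 7500.34924
D_3 = 9195.42817
D_4 = 11273.59493
D_5 = 13821.42739
Terminal value at year 5: TV = D_5×(1+g_2)/(r−g_2) = 14374.28448/0.056 = 256683.65152
P_0 = D_1/(1+r)^1 + D_2/(1+r)^2 + D_3/(1+r)^3 + D_4/(1+r)^4 + D_5/(1+r)^5 + TV/(1+r)^5
    = 5581.87956 + 6243.96382 + 6984.57996 + 7813.04291 + 8739.77246 + 162310.05992 = 197673.29864

$197673.30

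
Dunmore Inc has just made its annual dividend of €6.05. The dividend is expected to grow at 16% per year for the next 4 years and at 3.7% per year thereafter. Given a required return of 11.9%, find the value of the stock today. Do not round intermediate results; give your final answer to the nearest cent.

D_1 = 7.01800
D_2 = 8.14088
D_3 = 9.44342
D_4 = 10.95437
Terminal value at year 4: TV = D_4×(1+g_2)/(r−g_2) = 11.35968/0.082 = 138.53268
P_0 = D_1/(1+r)^1 + D_2/(1+r)^2 + D_3/(1+r)^3 + D_4/(1+r)^4 + TV/(1+r)^4
    = 6.27167 + 6.50146 + 6.73968 + 6.98662 + 88.35515 = 114.85458

€114.85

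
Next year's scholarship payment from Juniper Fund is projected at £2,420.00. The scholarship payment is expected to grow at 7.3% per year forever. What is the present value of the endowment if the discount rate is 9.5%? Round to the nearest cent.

Growing perpetuity: P = D₁ / (r − g) = £2,420.0000 / (0.095 − 0.073) = £110,000.00

£110000.00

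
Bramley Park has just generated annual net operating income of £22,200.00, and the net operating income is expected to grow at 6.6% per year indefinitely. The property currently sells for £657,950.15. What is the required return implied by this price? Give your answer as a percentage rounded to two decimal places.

10.20%

D₁ = £22,200.00 × 1.066 = £23,665.2000
P = D₁/(r − g) ⇒ r = D₁/P + g = £23,665.2000/£657,950.15 + 0.066 = 0.035968 + 0.066 = 0.101968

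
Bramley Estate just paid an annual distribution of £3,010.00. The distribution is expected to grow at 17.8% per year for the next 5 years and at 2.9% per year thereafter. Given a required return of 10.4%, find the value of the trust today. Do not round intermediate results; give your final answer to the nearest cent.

D_1 = 3545.78000
D_2 = 4176.92884
D_3 = 4920.42217
D_4 = 5796.25732
D_5 = 6827.99112
Terminal value at year 5: TV = D_5×(1+g_2)/(r−g_2) = 7026.00287/0.075 = 93680.03821
P_0 = D_1/(1+r)^1 + D_2/(1+r)^2 + D_3/(1+r)^3 + D_4/(1+r)^4 + D_5/(1+r)^5 + TV/(1+r)^5
    = 3211.75725 + 3427.03808 + 3656.74896 + 3901.85714 + 4163.39466 + 57121.77474 = 75482.57082

£75482.57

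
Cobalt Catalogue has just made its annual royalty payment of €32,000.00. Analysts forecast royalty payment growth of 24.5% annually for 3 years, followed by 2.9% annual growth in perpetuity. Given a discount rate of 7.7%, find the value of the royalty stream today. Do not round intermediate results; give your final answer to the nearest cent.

D_1 = 39840.00000
D_2 = 49600.80000
D_3 = 61752.99600
Terminal value at year 3: TV = D_3×(1+g_2)/(r−g_2) = 63543.83288/0.048 = 1323829.85175
P_0 = D_1/(1+r)^1 + D_2/(1+r)^2 + D_3/(1+r)^3 + TV/(1+r)^3
    = 36991.64345 + 42761.92767 + 49432.31193 + 1059705.18700 = 1188891.07006

€1188891.07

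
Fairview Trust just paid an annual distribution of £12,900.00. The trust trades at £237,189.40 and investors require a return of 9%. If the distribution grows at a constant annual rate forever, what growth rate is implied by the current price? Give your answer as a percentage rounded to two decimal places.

P = D₀(1+g)/(r−g) ⇒ P(r−g) = D₀(1+g) ⇒ g(P+D₀) = P·r − D₀
g = (P·r − D₀)/(P + D₀) = (£237,189.40×0.09 − £12,900.00) / (£237,189.40 + £12,900.00) = 0.033776

3.38%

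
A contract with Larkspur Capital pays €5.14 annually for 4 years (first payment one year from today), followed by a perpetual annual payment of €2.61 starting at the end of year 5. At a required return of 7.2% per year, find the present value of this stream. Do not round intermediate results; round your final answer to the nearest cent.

€44.78

PV of 4-year annuity: €5.14 × [1 − (1+0.072)^−4] / 0.072 = 17.33195
Perpetuity value at year 4: €2.61 / 0.072 = 36.25000
PV of perpetuity: 36.25000 / (1+0.072)^4 = 27.44915
Total PV = 17.33195 + 27.44915 = 44.78109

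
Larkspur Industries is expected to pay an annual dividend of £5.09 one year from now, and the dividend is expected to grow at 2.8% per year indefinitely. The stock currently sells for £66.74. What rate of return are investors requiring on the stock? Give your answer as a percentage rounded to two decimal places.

10.43%

P = D₁/(r − g) ⇒ r = D₁/P + g = £5.0900/£66.74 + 0.028 = 0.076266 + 0.028 = 0.104266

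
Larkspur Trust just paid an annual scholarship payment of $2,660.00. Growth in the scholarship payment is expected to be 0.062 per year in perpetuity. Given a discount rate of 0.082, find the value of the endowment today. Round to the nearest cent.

D₁ = D₀ × (1 + g) = $2,660.00 × 1.062 = $2,824.9200
Growing perpetuity: P = D₁ / (r − g) = $2,824.9200 / (0.082 − 0.062) = $141,246.00

$141246.00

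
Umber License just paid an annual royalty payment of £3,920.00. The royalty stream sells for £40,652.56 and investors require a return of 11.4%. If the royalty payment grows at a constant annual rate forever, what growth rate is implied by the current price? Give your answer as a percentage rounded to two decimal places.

1.60%

P = D₀(1+g)/(r−g) ⇒ P(r−g) = D₀(1+g) ⇒ g(P+D₀) = P·r − D₀
g = (P·r − D₀)/(P + D₀) = (£40,652.56×0.114 − £3,920.00) / (£40,652.56 + £3,920.00) = 0.016028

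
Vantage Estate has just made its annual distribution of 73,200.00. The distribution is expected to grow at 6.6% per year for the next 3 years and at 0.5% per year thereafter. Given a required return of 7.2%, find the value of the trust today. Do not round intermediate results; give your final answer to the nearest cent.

1296817.38

D_1 = 78031.20000
D_2 = 83181.25920
D_3 = 88671.22231
Terminal value at year 3: TV = D_3×(1+g_2)/(r−g_2) = 89114.57842/0.067 = 1330068.33461
P_0 = D_1/(1+r)^1 + D_2/(1+r)^2 + D_3/(1+r)^3 + TV/(1+r)^3
    = 72790.29851 + 72382.89012 + 71977.76200 + 1079666.43006 = 1296817.38069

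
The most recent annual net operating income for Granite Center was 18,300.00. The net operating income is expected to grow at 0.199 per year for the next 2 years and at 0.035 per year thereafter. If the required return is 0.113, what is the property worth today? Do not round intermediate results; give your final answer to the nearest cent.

322753.83

D_1 = 21941.70000
D_2 = 26308.09830
Terminal value at year 2: TV = D_2×(1+g_2)/(r−g_2) = 27228.88174/0.078 = 349088.22744
P_0 = D_1/(1+r)^1 + D_2/(1+r)^2 + TV/(1+r)^2
    = 19714.01617 + 21237.29146 + 281802.52125 = 322753.82888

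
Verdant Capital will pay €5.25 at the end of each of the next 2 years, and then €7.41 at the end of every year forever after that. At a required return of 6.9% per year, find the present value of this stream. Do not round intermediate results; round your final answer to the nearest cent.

PV of 2-year annuity: €5.25 × [1 − (1+0.069)^−2] / 0.069 = 9.50527
Perpetuity value at year 2: €7.41 / 0.069 = 107.39130
PV of perpetuity: 107.39130 / (1+0.069)^2 = 93.97530
Total PV = 9.50527 + 93.97530 = 103.48057

€103.48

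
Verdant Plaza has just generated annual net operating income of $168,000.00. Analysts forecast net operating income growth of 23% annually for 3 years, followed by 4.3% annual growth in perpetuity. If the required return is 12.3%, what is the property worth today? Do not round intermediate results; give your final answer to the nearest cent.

$3484215.03

D_1 = 206640.00000
D_2 = 254167.20000
D_3 = 312625.65600
Terminal value at year 3: TV = D_3×(1+g_2)/(r−g_2) = 326068.55921/0.08 = 4075856.99010
P_0 = D_1/(1+r)^1 + D_2/(1+r)^2 + D_3/(1+r)^3 + TV/(1+r)^3
    = 184007.12378 + 201539.41429 + 220742.19018 + 2877926.30448 = 3484215.03272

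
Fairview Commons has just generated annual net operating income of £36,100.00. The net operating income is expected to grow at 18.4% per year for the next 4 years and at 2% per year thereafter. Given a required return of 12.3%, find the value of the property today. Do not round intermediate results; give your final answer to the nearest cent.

£606834.52

D_1 = 42742.40000
D_2 = 50607.00160
D_3 = 59918.68989
D_4 = 70943.72883
Terminal value at year 4: TV = D_4×(1+g_2)/(r−g_2) = 72362.60341/0.103 = 702549.54769
P_0 = D_1/(1+r)^1 + D_2/(1+r)^2 + D_3/(1+r)^3 + D_4/(1+r)^4 + TV/(1+r)^4
    = 38060.90828 + 40128.33073 + 42308.05305 + 44606.17526 + 441731.05596 = 606834.52328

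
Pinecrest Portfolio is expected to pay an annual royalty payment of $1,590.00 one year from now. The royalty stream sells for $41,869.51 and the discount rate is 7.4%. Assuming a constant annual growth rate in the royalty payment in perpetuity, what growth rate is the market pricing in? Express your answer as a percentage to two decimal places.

P = D₁/(r−g) ⇒ g = r − D₁/P = 0.074 − $1,590.00/$41,869.51 = 0.036025

3.60%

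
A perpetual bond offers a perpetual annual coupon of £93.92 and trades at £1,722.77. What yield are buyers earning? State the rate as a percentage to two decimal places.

5.45%

P = C/r ⇒ r = C/P = £93.92/£1,722.77 = 0.054517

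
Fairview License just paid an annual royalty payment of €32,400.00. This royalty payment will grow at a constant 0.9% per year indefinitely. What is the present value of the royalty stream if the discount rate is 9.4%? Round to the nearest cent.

€384607.06

D₁ = D₀ × (1 + g) = €32,400.00 × 1.009 = €32,691.6000
Growing perpetuity: P = D₁ / (r − g) = €32,691.6000 / (0.094 − 0.009) = €384,607.06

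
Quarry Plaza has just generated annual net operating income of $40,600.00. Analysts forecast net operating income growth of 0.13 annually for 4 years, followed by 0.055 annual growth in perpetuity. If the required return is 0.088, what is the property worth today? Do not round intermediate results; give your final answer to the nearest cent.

$1688987.92

D_1 = 45878.00000
D_2 = 51842.14000
D_3 = 58581.61820
D_4 = 66197.22857
Terminal value at year 4: TV = D_4×(1+g_2)/(r−g_2) = 69838.07614/0.033 = 2116305.33749
P_0 = D_1/(1+r)^1 + D_2/(1+r)^2 + D_3/(1+r)^3 + D_4/(1+r)^4 + TV/(1+r)^4
    = 42167.27941 + 43795.06042 + 45485.67856 + 47241.55953 + 1510298.34266 = 1688987.92058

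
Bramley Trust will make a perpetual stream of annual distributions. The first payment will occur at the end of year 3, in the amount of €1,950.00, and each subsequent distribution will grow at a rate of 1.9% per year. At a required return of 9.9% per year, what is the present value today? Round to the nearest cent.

€20181.30

Value at end of year 2: C₁ / (r − g) = €1,950.00 / (0.099 − 0.019) = €24,375.0000
Discount to today: PV = €24,375.0000 / (1 + 0.099)^2 = €24,375.0000 / 1.207801 = €20,181.30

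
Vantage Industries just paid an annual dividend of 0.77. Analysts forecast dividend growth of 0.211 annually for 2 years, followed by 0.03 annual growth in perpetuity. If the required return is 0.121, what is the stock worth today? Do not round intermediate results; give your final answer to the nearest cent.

11.90

D_1 = 0.93247
D_2 = 1.12922
Terminal value at year 2: TV = D_2×(1+g_2)/(r−g_2) = 1.16310/0.091 = 12.78129
P_0 = D_1/(1+r)^1 + D_2/(1+r)^2 + TV/(1+r)^2
    = 0.83182 + 0.89860 + 10.17100 = 11.90142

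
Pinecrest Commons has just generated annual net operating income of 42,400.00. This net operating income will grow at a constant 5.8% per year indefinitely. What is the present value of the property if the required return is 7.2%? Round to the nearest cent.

3204228.57

D₁ = D₀ × (1 + g) = 42,400.00 × 1.058 = 44,859.2000
Growing perpetuity: P = D₁ / (r − g) = 44,859.2000 / (0.072 − 0.058) = 3,204,228.57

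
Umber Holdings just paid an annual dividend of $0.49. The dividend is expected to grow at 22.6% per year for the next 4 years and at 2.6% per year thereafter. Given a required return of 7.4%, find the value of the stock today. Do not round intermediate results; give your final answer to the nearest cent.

D_1 = 0.60074
D_2 = 0.73651
D_3 = 0.90296
D_4 = 1.10703
Terminal value at year 4: TV = D_4×(1+g_2)/(r−g_2) = 1.13581/0.048 = 23.66269
P_0 = D_1/(1+r)^1 + D_2/(1+r)^2 + D_3/(1+r)^3 + D_4/(1+r)^4 + TV/(1+r)^4
    = 0.55935 + 0.63851 + 0.72888 + 0.83203 + 17.78472 = 20.54349

$20.54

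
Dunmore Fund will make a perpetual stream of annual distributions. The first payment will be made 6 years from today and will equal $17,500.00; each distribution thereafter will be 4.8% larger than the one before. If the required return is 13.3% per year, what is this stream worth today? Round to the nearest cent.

Value at end of year 5: C₁ / (r − g) = $17,500.00 / (0.133 − 0.048) = $205,882.3529
Discount to today: PV = $205,882.3529 / (1 + 0.133)^5 = $205,882.3529 / 1.867022 = $110,273.10

$110273.10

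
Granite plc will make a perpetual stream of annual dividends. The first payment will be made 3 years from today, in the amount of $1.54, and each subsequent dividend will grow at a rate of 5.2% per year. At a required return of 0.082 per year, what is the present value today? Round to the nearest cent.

Value at end of year 2: C₁ / (r − g) = $1.54 / (0.082 − 0.052) = $51.3333
Discount to today: PV = $51.3333 / (1 + 0.082)^2 = $51.3333 / 1.170724 = $43.85

$43.85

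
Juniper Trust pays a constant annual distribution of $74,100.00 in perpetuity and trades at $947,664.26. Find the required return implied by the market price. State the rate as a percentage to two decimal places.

P = C/r ⇒ r = C/P = $74,100.00/$947,664.26 = 0.078192

7.82%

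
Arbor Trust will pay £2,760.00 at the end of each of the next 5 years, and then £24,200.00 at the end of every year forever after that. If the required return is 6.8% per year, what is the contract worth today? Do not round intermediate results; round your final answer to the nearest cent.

£267501.35

PV of 5-year annuity: £2,760.00 × [1 − (1+0.068)^−5] / 0.068 = 11377.40471
Perpetuity value at year 5: £24,200.00 / 0.068 = 355882.35294
PV of perpetuity: 355882.35294 / (1+0.068)^5 = 256123.94931
Total PV = 11377.40471 + 256123.94931 = 267501.35402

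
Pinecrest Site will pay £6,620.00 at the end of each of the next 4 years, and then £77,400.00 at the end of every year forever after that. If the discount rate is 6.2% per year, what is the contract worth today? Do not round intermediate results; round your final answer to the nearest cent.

£1004245.97

PV of 4-year annuity: £6,620.00 × [1 − (1+0.062)^−4] / 0.062 = 22834.33501
Perpetuity value at year 4: £77,400.00 / 0.062 = 1248387.09677
PV of perpetuity: 1248387.09677 / (1+0.062)^4 = 981411.63908
Total PV = 22834.33501 + 981411.63908 = 1004245.97409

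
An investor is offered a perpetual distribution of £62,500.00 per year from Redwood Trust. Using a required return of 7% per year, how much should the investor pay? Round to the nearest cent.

Level perpetuity: PV = C / r = £62,500.00 / 0.07 = £892,857.14

£892857.14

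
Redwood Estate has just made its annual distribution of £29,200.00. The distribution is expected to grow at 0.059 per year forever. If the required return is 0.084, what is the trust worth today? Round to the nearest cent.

D₁ = D₀ × (1 + g) = £29,200.00 × 1.059 = £30,922.8000
Growing perpetuity: P = D₁ / (r − g) = £30,922.8000 / (0.084 − 0.059) = £1,236,912.00

£1236912.00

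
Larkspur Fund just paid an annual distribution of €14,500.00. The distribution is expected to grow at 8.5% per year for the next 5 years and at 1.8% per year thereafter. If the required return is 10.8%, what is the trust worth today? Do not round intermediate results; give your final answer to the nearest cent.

€215788.64

D_1 = 15732.50000
D_2 = 17069.76250
D_3 = 18520.69231
D_4 = 20094.95116
D_5 = 21803.02201
Terminal value at year 5: TV = D_5×(1+g_2)/(r−g_2) = 22195.47640/0.09 = 246616.40449
P_0 = D_1/(1+r)^1 + D_2/(1+r)^2 + D_3/(1+r)^3 + D_4/(1+r)^4 + D_5/(1+r)^5 + TV/(1+r)^5
    = 14199.00722 + 13904.26249 + 13615.63610 + 13333.00105 + 13056.23298 + 147680.50193 = 215788.64177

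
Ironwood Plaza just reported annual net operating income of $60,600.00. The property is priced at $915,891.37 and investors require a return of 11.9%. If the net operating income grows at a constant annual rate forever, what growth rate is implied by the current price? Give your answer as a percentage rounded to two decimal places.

P = D₀(1+g)/(r−g) ⇒ P(r−g) = D₀(1+g) ⇒ g(P+D₀) = P·r − D₀
g = (P·r − D₀)/(P + D₀) = ($915,891.37×0.119 − $60,600.00) / ($915,891.37 + $60,600.00) = 0.049556

4.96%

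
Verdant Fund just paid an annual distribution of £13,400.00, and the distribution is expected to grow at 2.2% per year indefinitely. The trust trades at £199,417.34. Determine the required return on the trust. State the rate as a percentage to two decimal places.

D₁ = £13,400.00 × 1.022 = £13,694.8000
P = D₁/(r − g) ⇒ r = D₁/P + g = £13,694.8000/£199,417.34 + 0.022 = 0.068674 + 0.022 = 0.090674

9.07%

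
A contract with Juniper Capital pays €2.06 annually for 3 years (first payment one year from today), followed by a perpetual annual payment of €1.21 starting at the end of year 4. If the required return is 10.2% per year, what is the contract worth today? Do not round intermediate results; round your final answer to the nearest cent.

PV of 3-year annuity: €2.06 × [1 − (1+0.102)^−3] / 0.102 = 5.10493
Perpetuity value at year 3: €1.21 / 0.102 = 11.86275
PV of perpetuity: 11.86275 / (1+0.102)^3 = 8.86422
Total PV = 5.10493 + 8.86422 = 13.96915

€13.97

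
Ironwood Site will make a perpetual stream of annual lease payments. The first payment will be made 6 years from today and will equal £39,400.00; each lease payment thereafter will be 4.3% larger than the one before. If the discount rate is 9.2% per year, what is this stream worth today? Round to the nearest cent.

Value at end of year 5: C₁ / (r − g) = £39,400.00 / (0.092 − 0.043) = £804,081.6327
Discount to today: PV = £804,081.6327 / (1 + 0.092)^5 = £804,081.6327 / 1.552792 = £517,829.69

£517829.69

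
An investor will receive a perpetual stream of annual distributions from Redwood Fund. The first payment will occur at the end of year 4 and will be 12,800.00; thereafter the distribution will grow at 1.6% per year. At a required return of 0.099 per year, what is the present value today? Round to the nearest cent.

116181.99

Value at end of year 3: C₁ / (r − g) = 12,800.00 / (0.099 − 0.016) = 154,216.8675
Discount to today: PV = 154,216.8675 / (1 + 0.099)^3 = 154,216.8675 / 1.327373 = 116,181.99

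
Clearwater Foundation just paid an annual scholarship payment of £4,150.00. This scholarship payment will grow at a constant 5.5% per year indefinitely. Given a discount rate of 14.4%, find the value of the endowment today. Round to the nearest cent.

£49193.82

D₁ = D₀ × (1 + g) = £4,150.00 × 1.055 = £4,378.2500
Growing perpetuity: P = D₁ / (r − g) = £4,378.2500 / (0.144 − 0.055) = £49,193.82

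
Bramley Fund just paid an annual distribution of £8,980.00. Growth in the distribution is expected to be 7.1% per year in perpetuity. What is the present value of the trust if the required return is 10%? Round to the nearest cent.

£331640.69

D₁ = D₀ × (1 + g) = £8,980.00 × 1.071 = £9,617.5800
Growing perpetuity: P = D₁ / (r − g) = £9,617.5800 / (0.1 − 0.071) = £331,640.69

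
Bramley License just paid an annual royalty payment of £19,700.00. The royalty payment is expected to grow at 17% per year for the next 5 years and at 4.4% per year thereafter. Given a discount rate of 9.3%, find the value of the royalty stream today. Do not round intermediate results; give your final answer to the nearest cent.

£711307.33

D_1 = 23049.00000
D_2 = 26967.33000
D_3 = 31551.77610
D_4 = 36915.57804
D_5 = 43191.22630
Terminal value at year 5: TV = D_5×(1+g_2)/(r−g_2) = 45091.64026/0.049 = 920237.55634
P_0 = D_1/(1+r)^1 + D_2/(1+r)^2 + D_3/(1+r)^3 + D_4/(1+r)^4 + D_5/(1+r)^5 + TV/(1+r)^5
    = 21087.83166 + 22573.43370 + 24163.69390 + 25865.98524 + 27688.20012 + 589928.18205 = 711307.32666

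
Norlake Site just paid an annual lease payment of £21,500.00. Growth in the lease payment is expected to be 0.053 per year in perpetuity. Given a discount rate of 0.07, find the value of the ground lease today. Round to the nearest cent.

£1331735.29

D₁ = D₀ × (1 + g) = £21,500.00 × 1.053 = £22,639.5000
Growing perpetuity: P = D₁ / (r − g) = £22,639.5000 / (0.07 − 0.053) = £1,331,735.29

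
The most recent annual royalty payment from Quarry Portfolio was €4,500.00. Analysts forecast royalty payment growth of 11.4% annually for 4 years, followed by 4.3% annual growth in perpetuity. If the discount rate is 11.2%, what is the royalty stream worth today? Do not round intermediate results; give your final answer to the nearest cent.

€86593.51

D_1 = 5013.00000
D_2 = 5584.48200
D_3 = 6221.11295
D_4 = 6930.31982
Terminal value at year 4: TV = D_4×(1+g_2)/(r−g_2) = 7228.32358/0.069 = 104758.31270
P_0 = D_1/(1+r)^1 + D_2/(1+r)^2 + D_3/(1+r)^3 + D_4/(1+r)^4 + TV/(1+r)^4
    = 4508.09353 + 4516.20161 + 4524.32427 + 4532.46155 + 68512.42597 = 86593.50692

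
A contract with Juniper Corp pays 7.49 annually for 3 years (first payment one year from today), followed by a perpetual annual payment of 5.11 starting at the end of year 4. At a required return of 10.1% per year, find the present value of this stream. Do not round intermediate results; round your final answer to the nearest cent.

PV of 3-year annuity: 7.49 × [1 − (1+0.101)^−3] / 0.101 = 18.59378
Perpetuity value at year 3: 5.11 / 0.101 = 50.59406
PV of perpetuity: 50.59406 / (1+0.101)^3 = 37.90858
Total PV = 18.59378 + 37.90858 = 56.50236

56.50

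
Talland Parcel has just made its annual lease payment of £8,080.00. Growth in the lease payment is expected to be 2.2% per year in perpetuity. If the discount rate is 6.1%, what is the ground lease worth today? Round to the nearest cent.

D₁ = D₀ × (1 + g) = £8,080.00 × 1.022 = £8,257.7600
Growing perpetuity: P = D₁ / (r − g) = £8,257.7600 / (0.061 − 0.022) = £211,737.44

£211737.44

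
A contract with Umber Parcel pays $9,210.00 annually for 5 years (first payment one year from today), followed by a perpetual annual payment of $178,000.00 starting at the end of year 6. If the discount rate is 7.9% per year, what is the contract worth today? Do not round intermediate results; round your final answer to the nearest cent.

$1577455.06

PV of 5-year annuity: $9,210.00 × [1 − (1+0.079)^−5] / 0.079 = 36869.98304
Perpetuity value at year 5: $178,000.00 / 0.079 = 2253164.55696
PV of perpetuity: 2253164.55696 / (1+0.079)^5 = 1540585.08014
Total PV = 36869.98304 + 1540585.08014 = 1577455.06319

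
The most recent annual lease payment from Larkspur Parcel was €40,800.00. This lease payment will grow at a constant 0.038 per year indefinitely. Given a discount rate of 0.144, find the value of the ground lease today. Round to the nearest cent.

D₁ = D₀ × (1 + g) = €40,800.00 × 1.038 = €42,350.4000
Growing perpetuity: P = D₁ / (r − g) = €42,350.4000 / (0.144 − 0.038) = €399,532.08

€399532.08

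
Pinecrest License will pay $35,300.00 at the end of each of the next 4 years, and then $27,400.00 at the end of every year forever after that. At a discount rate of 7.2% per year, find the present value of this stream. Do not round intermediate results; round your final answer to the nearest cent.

PV of 4-year annuity: $35,300.00 × [1 − (1+0.072)^−4] / 0.072 = 119030.67976
Perpetuity value at year 4: $27,400.00 / 0.072 = 380555.55556
PV of perpetuity: 380555.55556 / (1+0.072)^4 = 288163.46985
Total PV = 119030.67976 + 288163.46985 = 407194.14961

$407194.15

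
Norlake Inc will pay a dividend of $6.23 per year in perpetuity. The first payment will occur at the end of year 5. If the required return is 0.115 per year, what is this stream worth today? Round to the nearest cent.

Value at end of year 4: C / r = $6.23 / 0.115 = $54.1739
Discount to today: PV = $54.1739 / (1 + 0.115)^4 = $54.1739 / 1.545608 = $35.05

$35.05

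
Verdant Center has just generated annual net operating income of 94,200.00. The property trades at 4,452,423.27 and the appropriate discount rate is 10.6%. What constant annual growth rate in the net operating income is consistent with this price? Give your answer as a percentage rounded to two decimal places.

8.31%

P = D₀(1+g)/(r−g) ⇒ P(r−g) = D₀(1+g) ⇒ g(P+D₀) = P·r − D₀
g = (P·r − D₀)/(P + D₀) = (4,452,423.27×0.106 − 94,200.00) / (4,452,423.27 + 94,200.00) = 0.083085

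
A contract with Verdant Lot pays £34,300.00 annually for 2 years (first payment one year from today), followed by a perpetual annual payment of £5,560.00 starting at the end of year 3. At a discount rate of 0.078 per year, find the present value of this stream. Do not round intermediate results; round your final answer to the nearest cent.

£122673.96

PV of 2-year annuity: £34,300.00 × [1 − (1+0.078)^−2] / 0.078 = 61334.12043
Perpetuity value at year 2: £5,560.00 / 0.078 = 71282.05128
PV of perpetuity: 71282.05128 / (1+0.078)^2 = 61339.84401
Total PV = 61334.12043 + 61339.84401 = 122673.96443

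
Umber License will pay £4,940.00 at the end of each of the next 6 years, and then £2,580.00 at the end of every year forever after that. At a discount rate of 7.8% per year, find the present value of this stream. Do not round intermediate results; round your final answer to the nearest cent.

£44053.43

PV of 6-year annuity: £4,940.00 × [1 − (1+0.078)^−6] / 0.078 = 22976.24911
Perpetuity value at year 6: £2,580.00 / 0.078 = 33076.92308
PV of perpetuity: 33076.92308 / (1+0.078)^6 = 21077.18164
Total PV = 22976.24911 + 21077.18164 = 44053.43075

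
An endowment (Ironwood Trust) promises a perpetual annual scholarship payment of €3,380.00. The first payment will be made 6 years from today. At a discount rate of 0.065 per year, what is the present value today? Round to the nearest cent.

Value at end of year 5: C / r = €3,380.00 / 0.065 = €52,000.0000
Discount to today: PV = €52,000.0000 / (1 + 0.065)^5 = €52,000.0000 / 1.370087 = €37,953.80

€37953.80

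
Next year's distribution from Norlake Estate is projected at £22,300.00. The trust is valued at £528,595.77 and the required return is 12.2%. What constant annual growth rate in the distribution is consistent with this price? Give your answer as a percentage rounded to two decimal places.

7.98%

P = D₁/(r−g) ⇒ g = r − D₁/P = 0.122 − £22,300.00/£528,595.77 = 0.079813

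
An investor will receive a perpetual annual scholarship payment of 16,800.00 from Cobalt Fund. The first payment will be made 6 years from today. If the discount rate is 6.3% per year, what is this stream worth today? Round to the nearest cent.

Value at end of year 5: C / r = 16,800.00 / 0.063 = 266,666.6667
Discount to today: PV = 266,666.6667 / (1 + 0.063)^5 = 266,666.6667 / 1.357270 = 196,472.79

196472.79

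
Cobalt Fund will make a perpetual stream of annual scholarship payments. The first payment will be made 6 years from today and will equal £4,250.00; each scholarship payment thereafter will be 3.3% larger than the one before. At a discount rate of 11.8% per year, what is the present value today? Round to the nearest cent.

Value at end of year 5: C₁ / (r − g) = £4,250.00 / (0.118 − 0.033) = £50,000.0000
Discount to today: PV = £50,000.0000 / (1 + 0.118)^5 = £50,000.0000 / 1.746663 = £28,626.02

£28626.02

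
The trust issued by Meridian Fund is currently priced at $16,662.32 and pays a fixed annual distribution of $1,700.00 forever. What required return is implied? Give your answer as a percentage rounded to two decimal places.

10.20%

P = C/r ⇒ r = C/P = $1,700.00/$16,662.32 = 0.102027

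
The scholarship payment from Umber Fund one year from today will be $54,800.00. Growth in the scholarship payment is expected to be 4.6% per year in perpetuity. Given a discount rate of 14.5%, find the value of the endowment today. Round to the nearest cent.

$553535.35

Growing perpetuity: P = D₁ / (r − g) = $54,800.0000 / (0.145 − 0.046) = $553,535.35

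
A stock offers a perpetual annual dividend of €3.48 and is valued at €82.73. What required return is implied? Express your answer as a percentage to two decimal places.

P = C/r ⇒ r = C/P = €3.48/€82.73 = 0.042065

4.21%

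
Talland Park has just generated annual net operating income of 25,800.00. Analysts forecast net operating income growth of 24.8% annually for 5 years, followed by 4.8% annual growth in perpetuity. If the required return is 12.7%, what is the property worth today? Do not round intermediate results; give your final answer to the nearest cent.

746909.32

D_1 = 32198.40000
D_2 = 40183.60320
D_3 = 50149.13679
D_4 = 62586.12272
D_5 = 78107.48115
Terminal value at year 5: TV = D_5×(1+g_2)/(r−g_2) = 81856.64025/0.079 = 1036160.00314
P_0 = D_1/(1+r)^1 + D_2/(1+r)^2 + D_3/(1+r)^3 + D_4/(1+r)^4 + D_5/(1+r)^5 + TV/(1+r)^5
    = 28570.00887 + 31637.41888 + 35034.16039 + 38795.59198 + 42960.86850 + 569911.26814 = 746909.31676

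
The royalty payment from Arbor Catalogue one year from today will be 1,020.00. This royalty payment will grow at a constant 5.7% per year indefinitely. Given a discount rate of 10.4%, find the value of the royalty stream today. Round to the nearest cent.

21702.13

Growing perpetuity: P = D₁ / (r − g) = 1,020.0000 / (0.104 − 0.057) = 21,702.13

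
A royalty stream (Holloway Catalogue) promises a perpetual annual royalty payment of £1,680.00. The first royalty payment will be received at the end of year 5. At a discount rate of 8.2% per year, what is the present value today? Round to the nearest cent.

Value at end of year 4: C / r = £1,680.00 / 0.082 = £20,487.8049
Discount to today: PV = £20,487.8049 / (1 + 0.082)^4 = £20,487.8049 / 1.370595 = £14,948.11

£14948.11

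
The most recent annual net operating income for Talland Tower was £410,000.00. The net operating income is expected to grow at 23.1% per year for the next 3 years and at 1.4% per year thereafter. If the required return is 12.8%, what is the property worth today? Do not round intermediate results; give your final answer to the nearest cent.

D_1 = 504710.00000
D_2 = 621298.01000
D_3 = 764817.85031
Terminal value at year 3: TV = D_3×(1+g_2)/(r−g_2) = 775525.30021/0.114 = 6802853.51065
P_0 = D_1/(1+r)^1 + D_2/(1+r)^2 + D_3/(1+r)^3 + TV/(1+r)^3
    = 447437.94326 + 488294.42212 + 532881.59010 + 4739841.51196 = 6208455.46745

£6208455.47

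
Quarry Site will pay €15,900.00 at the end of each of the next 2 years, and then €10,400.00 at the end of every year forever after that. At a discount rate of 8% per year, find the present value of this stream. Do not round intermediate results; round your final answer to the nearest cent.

PV of 2-year annuity: €15,900.00 × [1 − (1+0.08)^−2] / 0.08 = 28353.90947
Perpetuity value at year 2: €10,400.00 / 0.08 = 130000.00000
PV of perpetuity: 130000.00000 / (1+0.08)^2 = 111454.04664
Total PV = 28353.90947 + 111454.04664 = 139807.95610

€139807.96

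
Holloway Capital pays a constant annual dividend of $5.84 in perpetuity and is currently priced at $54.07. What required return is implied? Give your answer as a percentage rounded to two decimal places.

10.80%

P = C/r ⇒ r = C/P = $5.84/$54.07 = 0.108008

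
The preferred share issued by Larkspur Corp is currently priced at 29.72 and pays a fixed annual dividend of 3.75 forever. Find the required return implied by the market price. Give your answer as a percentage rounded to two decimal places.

12.62%

P = C/r ⇒ r = C/P = 3.75/29.72 = 0.126178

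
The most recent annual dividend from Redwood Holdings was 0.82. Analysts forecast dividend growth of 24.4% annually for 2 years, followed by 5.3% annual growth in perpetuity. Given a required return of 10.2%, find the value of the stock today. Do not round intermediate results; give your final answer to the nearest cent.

24.43

D_1 = 1.02008
D_2 = 1.26898
Terminal value at year 2: TV = D_2×(1+g_2)/(r−g_2) = 1.33624/0.049 = 27.27011
P_0 = D_1/(1+r)^1 + D_2/(1+r)^2 + TV/(1+r)^2
    = 0.92566 + 1.04494 + 22.45555 = 24.42615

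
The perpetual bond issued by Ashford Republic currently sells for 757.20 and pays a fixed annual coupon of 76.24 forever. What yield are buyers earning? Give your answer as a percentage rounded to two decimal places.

10.07%

P = C/r ⇒ r = C/P = 76.24/757.20 = 0.100687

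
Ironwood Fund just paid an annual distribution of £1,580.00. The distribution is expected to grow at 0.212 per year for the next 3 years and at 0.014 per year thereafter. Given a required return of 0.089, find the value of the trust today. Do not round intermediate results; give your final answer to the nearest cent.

D_1 = 1914.96000
D_2 = 2320.93152
D_3 = 2812.96900
Terminal value at year 3: TV = D_3×(1+g_2)/(r−g_2) = 2852.35057/0.075 = 38031.34091
P_0 = D_1/(1+r)^1 + D_2/(1+r)^2 + D_3/(1+r)^3 + TV/(1+r)^3
    = 1758.45730 + 1957.07093 + 2178.11751 + 29448.14879 = 35341.79454

£35341.79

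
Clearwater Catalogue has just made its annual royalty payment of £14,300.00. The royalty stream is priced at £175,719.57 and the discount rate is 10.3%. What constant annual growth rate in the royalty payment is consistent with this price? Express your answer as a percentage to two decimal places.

P = D₀(1+g)/(r−g) ⇒ P(r−g) = D₀(1+g) ⇒ g(P+D₀) = P·r − D₀
g = (P·r − D₀)/(P + D₀) = (£175,719.57×0.103 − £14,300.00) / (£175,719.57 + £14,300.00) = 0.019993

2.00%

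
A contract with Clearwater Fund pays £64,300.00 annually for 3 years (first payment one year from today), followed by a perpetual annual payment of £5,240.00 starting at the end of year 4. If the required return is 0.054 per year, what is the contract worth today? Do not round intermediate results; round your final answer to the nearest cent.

£256674.13

PV of 3-year annuity: £64,300.00 × [1 − (1+0.054)^−3] / 0.054 = 173800.62273
Perpetuity value at year 3: £5,240.00 / 0.054 = 97037.03704
PV of perpetuity: 97037.03704 / (1+0.054)^3 = 82873.50262
Total PV = 173800.62273 + 82873.50262 = 256674.12535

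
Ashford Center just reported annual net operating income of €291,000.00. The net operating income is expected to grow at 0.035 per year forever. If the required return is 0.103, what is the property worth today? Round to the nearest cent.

€4429191.18

D₁ = D₀ × (1 + g) = €291,000.00 × 1.035 = €301,185.0000
Growing perpetuity: P = D₁ / (r − g) = €301,185.0000 / (0.103 − 0.035) = €4,429,191.18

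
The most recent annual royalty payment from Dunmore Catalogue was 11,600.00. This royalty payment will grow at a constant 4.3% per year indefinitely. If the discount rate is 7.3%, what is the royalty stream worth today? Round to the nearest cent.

403293.33

D₁ = D₀ × (1 + g) = 11,600.00 × 1.043 = 12,098.8000
Growing perpetuity: P = D₁ / (r − g) = 12,098.8000 / (0.073 − 0.043) = 403,293.33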